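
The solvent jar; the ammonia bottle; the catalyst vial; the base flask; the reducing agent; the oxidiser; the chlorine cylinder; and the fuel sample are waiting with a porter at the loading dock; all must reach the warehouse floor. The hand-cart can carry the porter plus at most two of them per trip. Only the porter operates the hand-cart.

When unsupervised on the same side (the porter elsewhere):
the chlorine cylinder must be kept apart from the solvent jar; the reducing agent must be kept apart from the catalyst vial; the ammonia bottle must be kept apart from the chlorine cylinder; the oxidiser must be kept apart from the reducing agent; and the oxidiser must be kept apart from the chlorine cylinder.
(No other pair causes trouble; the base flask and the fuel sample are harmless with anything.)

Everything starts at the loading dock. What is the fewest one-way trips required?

Counting alone: the porter can take at most 2 across per trip to the warehouse floor, so moving all 8 needs at least 4 loaded trips out, with a return between consecutive ones — at least 7 crossings.
The safety rule pushes this higher. Following every safe sequence of crossings, the most of the 8 that can be at the warehouse floor as the hand-cart arrives there on crossing 7 is 7 — never all 8.
So no plan with fewer than 9 crossings exists, and this one achieves 9:
1. Porter goes to the warehouse floor with the chlorine cylinder and the reducing agent.  [the loading dock: the ammonia bottle, the base flask, the catalyst vial, the fuel sample, the oxidiser, the solvent jar | the warehouse floor: the chlorine cylinder, the reducing agent]
2. Porter goes back to the loading dock alone.  [the loading dock: the ammonia bottle, the base flask, the catalyst vial, the fuel sample, the oxidiser, the solvent jar | the warehouse floor: the chlorine cylinder, the reducing agent]
3. Porter goes to the warehouse floor with the ammonia bottle and the solvent jar.  [the loading dock: the base flask, the catalyst vial, the fuel sample, the oxidiser | the warehouse floor: the ammonia bottle, the chlorine cylinder, the reducing agent, the solvent jar]
4. Porter goes back to the loading dock with the chlorine cylinder.  [the loading dock: the base flask, the catalyst vial, the chlorine cylinder, the fuel sample, the oxidiser | the warehouse floor: the ammonia bottle, the reducing agent, the solvent jar]
5. Porter goes to the warehouse floor with the catalyst vial and the oxidiser.  [the loading dock: the base flask, the chlorine cylinder, the fuel sample | the warehouse floor: the ammonia bottle, the catalyst vial, the oxidiser, the reducing agent, the solvent jar]
6. Porter goes back to the loading dock with the reducing agent.  [the loading dock: the base flask, the chlorine cylinder, the fuel sample, the reducing agent | the warehouse floor: the ammonia bottle, the catalyst vial, the oxidiser, the solvent jar]
7. Porter goes to the warehouse floor with the base flask and the fuel sample.  [the loading dock: the chlorine cylinder, the reducing agent | the warehouse floor: the ammonia bottle, the base flask, the catalyst vial, the fuel sample, the oxidiser, the solvent jar]
8. Porter goes back to the loading dock alone.  [the loading dock: the chlorine cylinder, the reducing agent | the warehouse floor: the ammonia bottle, the base flask, the catalyst vial, the fuel sample, the oxidiser, the solvent jar]
9. Porter goes to the warehouse floor with the chlorine cylinder and the reducing agent.  [the loading dock: — | the warehouse floor: the ammonia bottle, the base flask, the catalyst vial, the chlorine cylinder, the fuel sample, the oxidiser, the reducing agent, the solvent jar]

9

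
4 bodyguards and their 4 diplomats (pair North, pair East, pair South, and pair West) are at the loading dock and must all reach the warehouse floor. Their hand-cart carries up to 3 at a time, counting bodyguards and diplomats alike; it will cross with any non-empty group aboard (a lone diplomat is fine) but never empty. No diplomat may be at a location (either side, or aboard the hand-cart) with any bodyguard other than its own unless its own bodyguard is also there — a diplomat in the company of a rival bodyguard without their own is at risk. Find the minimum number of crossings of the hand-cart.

Counting alone: each trip to the warehouse floor takes at most 3 across and each return brings at least 1 back, so after t trips out (and t−1 returns) at most 3t − (t−1) of the 8 are across; that first reaches 8 at t = 4, so at least 7 crossings are needed.
The safety rule pushes this higher. Following every safe sequence of crossings, the most of the 8 that can be at the warehouse floor as the hand-cart arrives there on crossing 7 is 7 — never all 8.
So no plan with fewer than 9 crossings exists, and this one achieves 9:
1. bodyguard North and diplomat North cross → the warehouse floor.
2. bodyguard North crosses ← the loading dock.
3. bodyguard East, bodyguard North, and diplomat East cross → the warehouse floor.
4. bodyguard North and diplomat North cross ← the loading dock.
5. bodyguard North, bodyguard South, and bodyguard West cross → the warehouse floor.
6. diplomat East crosses ← the loading dock.
7. diplomat East and diplomat North cross → the warehouse floor.
8. diplomat North crosses ← the loading dock.
9. diplomat North, diplomat South, and diplomat West cross → the warehouse floor.

9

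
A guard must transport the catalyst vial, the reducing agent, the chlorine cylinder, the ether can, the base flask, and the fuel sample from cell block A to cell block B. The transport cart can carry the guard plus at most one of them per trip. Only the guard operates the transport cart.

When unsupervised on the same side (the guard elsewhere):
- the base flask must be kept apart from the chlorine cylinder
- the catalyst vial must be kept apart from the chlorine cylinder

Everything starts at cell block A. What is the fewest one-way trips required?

13

Counting alone: the guard can take at most 1 across per trip to cell block B, so moving all 6 needs at least 6 loaded trips out, with a return between consecutive ones — at least 11 crossings.
The safety rule pushes this higher. Following every safe sequence of crossings, the most of the 6 that can be at cell block B as the transport cart arrives there on crossing 11 is 5 — never all 6.
So no plan with fewer than 13 crossings exists, and this one achieves 13:
1. Guard goes to cell block B with the chlorine cylinder.
2. Guard goes back to cell block A alone.
3. Guard goes to cell block B with the catalyst vial.
4. Guard goes back to cell block A with the chlorine cylinder.
5. Guard goes to cell block B with the base flask.
6. Guard goes back to cell block A alone.
7. Guard goes to cell block B with the reducing agent.
8. Guard goes back to cell block A alone.
9. Guard goes to cell block B with the ether can.
10. Guard goes back to cell block A alone.
11. Guard goes to cell block B with the fuel sample.
12. Guard goes back to cell block A alone.
13. Guard goes to cell block B with the chlorine cylinder.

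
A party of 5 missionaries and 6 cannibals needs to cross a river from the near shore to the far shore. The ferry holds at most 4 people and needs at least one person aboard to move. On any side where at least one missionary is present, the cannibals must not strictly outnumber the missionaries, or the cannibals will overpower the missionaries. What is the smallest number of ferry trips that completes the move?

The cannibals already outnumber the missionaries at the near shore before anyone moves, so the starting position itself is disallowed.

impossible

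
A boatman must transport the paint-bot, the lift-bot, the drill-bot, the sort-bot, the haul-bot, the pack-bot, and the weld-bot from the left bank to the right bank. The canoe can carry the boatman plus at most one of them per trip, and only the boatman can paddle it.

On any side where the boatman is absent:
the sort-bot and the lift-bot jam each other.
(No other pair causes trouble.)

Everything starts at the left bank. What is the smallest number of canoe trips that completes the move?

13

Counting alone: the boatman can take at most 1 across per trip to the right bank, so moving all 7 needs at least 7 loaded trips out, with a return between consecutive ones — at least 13 crossings.
The plan below uses exactly 13 crossings, so it is optimal:
1. Boatman goes to the right bank with the lift-bot.
2. Boatman goes back to the left bank alone.
3. Boatman goes to the right bank with the paint-bot.
4. Boatman goes back to the left bank alone.
5. Boatman goes to the right bank with the drill-bot.
6. Boatman goes back to the left bank alone.
7. Boatman goes to the right bank with the haul-bot.
8. Boatman goes back to the left bank alone.
9. Boatman goes to the right bank with the pack-bot.
10. Boatman goes back to the left bank alone.
11. Boatman goes to the right bank with the weld-bot.
12. Boatman goes back to the left bank alone.
13. Boatman goes to the right bank with the sort-bot.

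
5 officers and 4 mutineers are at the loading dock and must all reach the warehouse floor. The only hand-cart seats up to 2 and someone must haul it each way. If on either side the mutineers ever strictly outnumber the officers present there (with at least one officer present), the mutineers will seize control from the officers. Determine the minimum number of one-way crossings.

Counting alone: each trip to the warehouse floor takes at most 2 across and each return brings at least 1 back, so after t trips out (and t−1 returns) at most 2t − (t−1) of the 9 are across; that first reaches 9 at t = 8, so at least 15 crossings are needed.
The plan below uses exactly 15 crossings, so it is optimal:
1. 2 mutineers → the warehouse floor.  (the loading dock: 5O 2M; the warehouse floor: 0O 2M)
2. 1 mutineer ← the loading dock.  (the loading dock: 5O 3M; the warehouse floor: 0O 1M)
3. 2 mutineers → the warehouse floor.  (the loading dock: 5O 1M; the warehouse floor: 0O 3M)
4. 1 mutineer ← the loading dock.  (the loading dock: 5O 2M; the warehouse floor: 0O 2M)
5. 2 officers → the warehouse floor.  (the loading dock: 3O 2M; the warehouse floor: 2O 2M)
6. 1 mutineer ← the loading dock.  (the loading dock: 3O 3M; the warehouse floor: 2O 1M)
7. 1 officer and 1 mutineer → the warehouse floor.  (the loading dock: 2O 2M; the warehouse floor: 3O 2M)
8. 1 officer ← the loading dock.  (the loading dock: 3O 2M; the warehouse floor: 2O 2M)
9. 1 officer and 1 mutineer → the warehouse floor.  (the loading dock: 2O 1M; the warehouse floor: 3O 3M)
10. 1 mutineer ← the loading dock.  (the loading dock: 2O 2M; the warehouse floor: 3O 2M)
11. 1 officer and 1 mutineer → the warehouse floor.  (the loading dock: 1O 1M; the warehouse floor: 4O 3M)
12. 1 officer ← the loading dock.  (the loading dock: 2O 1M; the warehouse floor: 3O 3M)
13. 1 officer and 1 mutineer → the warehouse floor.  (the loading dock: 1O 0M; the warehouse floor: 4O 4M)
14. 1 mutineer ← the loading dock.  (the loading dock: 1O 1M; the warehouse floor: 4O 3M)
15. 1 officer and 1 mutineer → the warehouse floor.  (the loading dock: 0O 0M; the warehouse floor: 5O 4M)

15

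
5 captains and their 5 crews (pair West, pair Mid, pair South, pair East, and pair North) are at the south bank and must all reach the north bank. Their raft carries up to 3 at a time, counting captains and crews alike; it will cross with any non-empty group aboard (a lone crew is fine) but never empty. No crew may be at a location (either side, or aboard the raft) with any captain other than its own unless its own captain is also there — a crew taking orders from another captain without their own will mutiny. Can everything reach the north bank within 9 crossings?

No

Counting alone: each trip to the north bank takes at most 3 across and each return brings at least 1 back, so after t trips out (and t−1 returns) at most 3t − (t−1) of the 10 are across; that first reaches 10 at t = 5, so at least 9 crossings are needed.
The safety rule pushes this higher. Following every safe sequence of crossings, the most of the 10 that can be at the north bank as the raft arrives there on crossing 9 is 9 — never all 10.
So the move cannot be finished within 9 crossings. (The shortest complete plan takes 11:)
1. captain West and crew West cross → the north bank.
2. captain West crosses ← the south bank.
3. crew East, crew Mid, and crew South cross → the north bank.
4. crew West crosses ← the south bank.
5. captain East, captain Mid, and captain South cross → the north bank.
6. captain Mid and crew Mid cross ← the south bank.
7. captain Mid, captain North, and captain West cross → the north bank.
8. crew South crosses ← the south bank.
9. crew Mid and crew West cross → the north bank.
10. crew West crosses ← the south bank.
11. crew North, crew South, and crew West cross → the north bank.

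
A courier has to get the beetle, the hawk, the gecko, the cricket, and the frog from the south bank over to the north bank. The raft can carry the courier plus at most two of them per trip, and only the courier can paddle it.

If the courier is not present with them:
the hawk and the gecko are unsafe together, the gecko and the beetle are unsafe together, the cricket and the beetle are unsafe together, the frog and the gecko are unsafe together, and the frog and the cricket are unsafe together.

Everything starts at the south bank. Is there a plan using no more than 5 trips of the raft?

Counting alone: the courier can take at most 2 across per trip to the north bank, so moving all 5 needs at least 3 loaded trips out, with a return between consecutive ones — at least 5 crossings.
The safety rule pushes this higher. Following every safe sequence of crossings, the most of the 5 that can be at the north bank as the raft arrives there on crossing 5 is 4 — never all 5.
So the move cannot be finished within 5 crossings. (The shortest complete plan takes 7:)
1. Courier goes to the north bank with the cricket and the gecko.  [the south bank: the beetle, the frog, the hawk | the north bank: the cricket, the gecko]
2. Courier goes back to the south bank alone.  [the south bank: the beetle, the frog, the hawk | the north bank: the cricket, the gecko]
3. Courier goes to the north bank with the beetle.  [the south bank: the frog, the hawk | the north bank: the beetle, the cricket, the gecko]
4. Courier goes back to the south bank with the cricket and the gecko.  [the south bank: the cricket, the frog, the gecko, the hawk | the north bank: the beetle]
5. Courier goes to the north bank with the frog and the hawk.  [the south bank: the cricket, the gecko | the north bank: the beetle, the frog, the hawk]
6. Courier goes back to the south bank alone.  [the south bank: the cricket, the gecko | the north bank: the beetle, the frog, the hawk]
7. Courier goes to the north bank with the cricket and the gecko.  [the south bank: — | the north bank: the beetle, the cricket, the frog, the gecko, the hawk]

No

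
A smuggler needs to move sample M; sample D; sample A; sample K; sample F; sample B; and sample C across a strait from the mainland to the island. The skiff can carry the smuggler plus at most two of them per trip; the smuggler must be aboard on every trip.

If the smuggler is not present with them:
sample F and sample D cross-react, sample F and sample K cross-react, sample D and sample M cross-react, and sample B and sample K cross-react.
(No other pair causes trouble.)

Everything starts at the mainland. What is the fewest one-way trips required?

Counting alone: the smuggler can take at most 2 across per trip to the island, so moving all 7 needs at least 4 loaded trips out, with a return between consecutive ones — at least 7 crossings.
The safety rule pushes this higher. Following every safe sequence of crossings, the most of the 7 that can be at the island as the skiff arrives there on crossing 7 is 6 — never all 7.
So no plan with fewer than 9 crossings exists, and this one achieves 9:
1. Smuggler goes to the island with sample D and sample K.  [the mainland: sample A, sample B, sample C, sample F, sample M | the island: sample D, sample K]
2. Smuggler goes back to the mainland alone.  [the mainland: sample A, sample B, sample C, sample F, sample M | the island: sample D, sample K]
3. Smuggler goes to the island with sample M.  [the mainland: sample A, sample B, sample C, sample F | the island: sample D, sample K, sample M]
4. Smuggler goes back to the mainland with sample D.  [the mainland: sample A, sample B, sample C, sample D, sample F | the island: sample K, sample M]
5. Smuggler goes to the island with sample A and sample F.  [the mainland: sample B, sample C, sample D | the island: sample A, sample F, sample K, sample M]
6. Smuggler goes back to the mainland with sample K.  [the mainland: sample B, sample C, sample D, sample K | the island: sample A, sample F, sample M]
7. Smuggler goes to the island with sample B and sample C.  [the mainland: sample D, sample K | the island: sample A, sample B, sample C, sample F, sample M]
8. Smuggler goes back to the mainland alone.  [the mainland: sample D, sample K | the island: sample A, sample B, sample C, sample F, sample M]
9. Smuggler goes to the island with sample D and sample K.  [the mainland: — | the island: sample A, sample B, sample C, sample D, sample F, sample K, sample M]

9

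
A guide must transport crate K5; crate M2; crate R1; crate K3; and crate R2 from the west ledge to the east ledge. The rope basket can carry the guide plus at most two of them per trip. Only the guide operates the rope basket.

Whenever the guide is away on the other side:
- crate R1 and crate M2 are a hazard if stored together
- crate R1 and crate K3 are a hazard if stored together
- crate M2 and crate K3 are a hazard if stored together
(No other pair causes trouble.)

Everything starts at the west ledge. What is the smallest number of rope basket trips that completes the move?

Counting alone: the guide can take at most 2 across per trip to the east ledge, so moving all 5 needs at least 3 loaded trips out, with a return between consecutive ones — at least 5 crossings.
The safety rule pushes this higher. Following every safe sequence of crossings, the most of the 5 that can be at the east ledge as the rope basket arrives there on crossing 5 is 4 — never all 5.
So no plan with fewer than 7 crossings exists, and this one achieves 7:
1. Guide goes to the east ledge with crate M2 and crate R1.  [the west ledge: crate K3, crate K5, crate R2 | the east ledge: crate M2, crate R1]
2. Guide goes back to the west ledge with crate M2.  [the west ledge: crate K3, crate K5, crate M2, crate R2 | the east ledge: crate R1]
3. Guide goes to the east ledge with crate K5 and crate M2.  [the west ledge: crate K3, crate R2 | the east ledge: crate K5, crate M2, crate R1]
4. Guide goes back to the west ledge with crate M2.  [the west ledge: crate K3, crate M2, crate R2 | the east ledge: crate K5, crate R1]
5. Guide goes to the east ledge with crate M2 and crate R2.  [the west ledge: crate K3 | the east ledge: crate K5, crate M2, crate R1, crate R2]
6. Guide goes back to the west ledge with crate M2.  [the west ledge: crate K3, crate M2 | the east ledge: crate K5, crate R1, crate R2]
7. Guide goes to the east ledge with crate K3 and crate M2.  [the west ledge: — | the east ledge: crate K3, crate K5, crate M2, crate R1, crate R2]

7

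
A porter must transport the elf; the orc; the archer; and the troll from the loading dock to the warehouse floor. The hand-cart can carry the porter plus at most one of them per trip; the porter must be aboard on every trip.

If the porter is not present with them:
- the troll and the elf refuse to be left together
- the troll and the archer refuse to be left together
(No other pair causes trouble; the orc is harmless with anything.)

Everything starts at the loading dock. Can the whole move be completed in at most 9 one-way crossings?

Yes — this plan uses 9 crossings (≤ 9):
1. Porter goes to the warehouse floor with the troll.
2. Porter goes back to the loading dock alone.
3. Porter goes to the warehouse floor with the elf.
4. Porter goes back to the loading dock with the troll.
5. Porter goes to the warehouse floor with the archer.
6. Porter goes back to the loading dock alone.
7. Porter goes to the warehouse floor with the orc.
8. Porter goes back to the loading dock alone.
9. Porter goes to the warehouse floor with the troll.

Yes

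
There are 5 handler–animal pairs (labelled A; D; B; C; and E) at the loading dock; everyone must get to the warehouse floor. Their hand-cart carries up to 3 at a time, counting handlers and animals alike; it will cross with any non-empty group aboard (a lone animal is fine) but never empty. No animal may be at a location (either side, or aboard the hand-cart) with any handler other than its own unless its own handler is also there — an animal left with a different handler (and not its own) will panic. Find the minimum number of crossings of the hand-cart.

Counting alone: each trip to the warehouse floor takes at most 3 across and each return brings at least 1 back, so after t trips out (and t−1 returns) at most 3t − (t−1) of the 10 are across; that first reaches 10 at t = 5, so at least 9 crossings are needed.
The safety rule pushes this higher. Following every safe sequence of crossings, the most of the 10 that can be at the warehouse floor as the hand-cart arrives there on crossing 9 is 9 — never all 10.
So no plan with fewer than 11 crossings exists, and this one achieves 11:
1. animal A and handler A cross → the warehouse floor.
2. handler A crosses ← the loading dock.
3. animal B, animal C, and animal D cross → the warehouse floor.
4. animal A crosses ← the loading dock.
5. handler B, handler C, and handler D cross → the warehouse floor.
6. animal D and handler D cross ← the loading dock.
7. handler A, handler D, and handler E cross → the warehouse floor.
8. animal B crosses ← the loading dock.
9. animal A and animal D cross → the warehouse floor.
10. animal A crosses ← the loading dock.
11. animal A, animal B, and animal E cross → the warehouse floor.

11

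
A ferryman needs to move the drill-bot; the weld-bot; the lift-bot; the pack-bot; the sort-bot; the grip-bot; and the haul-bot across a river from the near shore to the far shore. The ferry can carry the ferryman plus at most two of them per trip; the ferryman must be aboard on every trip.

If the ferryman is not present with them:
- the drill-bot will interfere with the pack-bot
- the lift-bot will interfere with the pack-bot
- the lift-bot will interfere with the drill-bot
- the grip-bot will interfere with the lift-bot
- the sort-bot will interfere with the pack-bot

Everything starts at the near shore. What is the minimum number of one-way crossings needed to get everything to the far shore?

Counting alone: the ferryman can take at most 2 across per trip to the far shore, so moving all 7 needs at least 4 loaded trips out, with a return between consecutive ones — at least 7 crossings.
The safety rule pushes this higher. Following every safe sequence of crossings, the most of the 7 that can be at the far shore as the ferry arrives there on crossings 7, 9 is 5, 6 respectively — never all 7.
So no plan with fewer than 11 crossings exists, and this one achieves 11:
1. Ferryman goes to the far shore with the lift-bot and the pack-bot.
2. Ferryman goes back to the near shore with the lift-bot.
3. Ferryman goes to the far shore with the drill-bot and the grip-bot.
4. Ferryman goes back to the near shore with the drill-bot.
5. Ferryman goes to the far shore with the drill-bot and the weld-bot.
6. Ferryman goes back to the near shore with the drill-bot.
7. Ferryman goes to the far shore with the drill-bot and the sort-bot.
8. Ferryman goes back to the near shore with the pack-bot.
9. Ferryman goes to the far shore with the haul-bot and the lift-bot.
10. Ferryman goes back to the near shore with the lift-bot.
11. Ferryman goes to the far shore with the lift-bot and the pack-bot.

11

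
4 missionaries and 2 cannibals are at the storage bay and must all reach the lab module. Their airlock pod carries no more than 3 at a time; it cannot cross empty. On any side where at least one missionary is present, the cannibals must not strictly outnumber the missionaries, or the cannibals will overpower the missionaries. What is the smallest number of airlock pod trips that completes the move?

Counting alone: each trip to the lab module takes at most 3 across and each return brings at least 1 back, so after t trips out (and t−1 returns) at most 3t − (t−1) of the 6 are across; that first reaches 6 at t = 3, so at least 5 crossings are needed.
The plan below uses exactly 5 crossings, so it is optimal:
1. 2 cannibals → the lab module.  (the storage bay: 4M 0C; the lab module: 0M 2C)
2. 1 cannibal ← the storage bay.  (the storage bay: 4M 1C; the lab module: 0M 1C)
3. 2 missionaries and 1 cannibal → the lab module.  (the storage bay: 2M 0C; the lab module: 2M 2C)
4. 1 cannibal ← the storage bay.  (the storage bay: 2M 1C; the lab module: 2M 1C)
5. 2 missionaries and 1 cannibal → the lab module.  (the storage bay: 0M 0C; the lab module: 4M 2C)

5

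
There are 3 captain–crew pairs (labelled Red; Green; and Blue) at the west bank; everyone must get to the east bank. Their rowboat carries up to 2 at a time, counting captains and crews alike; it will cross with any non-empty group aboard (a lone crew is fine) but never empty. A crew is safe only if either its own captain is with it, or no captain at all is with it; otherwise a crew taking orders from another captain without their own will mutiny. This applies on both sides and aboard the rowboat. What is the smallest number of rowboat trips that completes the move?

Counting alone: each trip to the east bank takes at most 2 across and each return brings at least 1 back, so after t trips out (and t−1 returns) at most 2t − (t−1) of the 6 are across; that first reaches 6 at t = 5, so at least 9 crossings are needed.
The safety rule pushes this higher. Following every safe sequence of crossings, the most of the 6 that can be at the east bank as the rowboat arrives there on crossing 9 is 5 — never all 6.
So no plan with fewer than 11 crossings exists, and this one achieves 11:
1. captain Red and crew Red cross → the east bank.
2. captain Red crosses ← the west bank.
3. crew Blue and crew Green cross → the east bank.
4. crew Red crosses ← the west bank.
5. captain Blue and captain Green cross → the east bank.
6. captain Green and crew Green cross ← the west bank.
7. captain Green and captain Red cross → the east bank.
8. crew Blue crosses ← the west bank.
9. crew Green and crew Red cross → the east bank.
10. captain Blue crosses ← the west bank.
11. captain Blue and crew Blue cross → the east bank.

11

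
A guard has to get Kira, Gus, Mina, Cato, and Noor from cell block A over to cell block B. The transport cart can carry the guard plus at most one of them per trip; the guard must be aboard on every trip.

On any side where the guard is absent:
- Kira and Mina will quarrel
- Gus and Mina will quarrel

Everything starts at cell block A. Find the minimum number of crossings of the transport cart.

11

Counting alone: the guard can take at most 1 across per trip to cell block B, so moving all 5 needs at least 5 loaded trips out, with a return between consecutive ones — at least 9 crossings.
The safety rule pushes this higher. Following every safe sequence of crossings, the most of the 5 that can be at cell block B as the transport cart arrives there on crossing 9 is 4 — never all 5.
So no plan with fewer than 11 crossings exists, and this one achieves 11:
1. Guard goes to cell block B with Mina.
2. Guard goes back to cell block A alone.
3. Guard goes to cell block B with Kira.
4. Guard goes back to cell block A with Mina.
5. Guard goes to cell block B with Gus.
6. Guard goes back to cell block A alone.
7. Guard goes to cell block B with Cato.
8. Guard goes back to cell block A alone.
9. Guard goes to cell block B with Noor.
10. Guard goes back to cell block A alone.
11. Guard goes to cell block B with Mina.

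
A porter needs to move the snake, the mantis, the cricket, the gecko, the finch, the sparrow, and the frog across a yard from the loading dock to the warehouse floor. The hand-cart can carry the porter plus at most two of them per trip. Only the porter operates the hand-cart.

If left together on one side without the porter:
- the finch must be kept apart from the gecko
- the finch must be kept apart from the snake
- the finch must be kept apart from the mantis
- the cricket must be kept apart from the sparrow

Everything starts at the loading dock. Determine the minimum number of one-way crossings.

7

Counting alone: the porter can take at most 2 across per trip to the warehouse floor, so moving all 7 needs at least 4 loaded trips out, with a return between consecutive ones — at least 7 crossings.
The plan below uses exactly 7 crossings, so it is optimal:
1. Porter goes to the warehouse floor with the cricket and the finch.  [the loading dock: the frog, the gecko, the mantis, the snake, the sparrow | the warehouse floor: the cricket, the finch]
2. Porter goes back to the loading dock alone.  [the loading dock: the frog, the gecko, the mantis, the snake, the sparrow | the warehouse floor: the cricket, the finch]
3. Porter goes to the warehouse floor with the mantis and the snake.  [the loading dock: the frog, the gecko, the sparrow | the warehouse floor: the cricket, the finch, the mantis, the snake]
4. Porter goes back to the loading dock with the finch.  [the loading dock: the finch, the frog, the gecko, the sparrow | the warehouse floor: the cricket, the mantis, the snake]
5. Porter goes to the warehouse floor with the frog and the gecko.  [the loading dock: the finch, the sparrow | the warehouse floor: the cricket, the frog, the gecko, the mantis, the snake]
6. Porter goes back to the loading dock alone.  [the loading dock: the finch, the sparrow | the warehouse floor: the cricket, the frog, the gecko, the mantis, the snake]
7. Porter goes to the warehouse floor with the finch and the sparrow.  [the loading dock: — | the warehouse floor: the cricket, the finch, the frog, the gecko, the mantis, the snake, the sparrow]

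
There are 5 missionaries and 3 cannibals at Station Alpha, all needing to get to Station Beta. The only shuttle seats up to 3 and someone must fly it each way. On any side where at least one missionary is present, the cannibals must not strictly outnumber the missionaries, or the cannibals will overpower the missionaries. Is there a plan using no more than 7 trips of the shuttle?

Yes

Yes — this plan uses 7 crossings (≤ 7):
1. 2 cannibals → Station Beta.  (Station Alpha: 5M 1C; Station Beta: 0M 2C)
2. 1 cannibal ← Station Alpha.  (Station Alpha: 5M 2C; Station Beta: 0M 1C)
3. 2 missionaries and 1 cannibal → Station Beta.  (Station Alpha: 3M 1C; Station Beta: 2M 2C)
4. 1 cannibal ← Station Alpha.  (Station Alpha: 3M 2C; Station Beta: 2M 1C)
5. 1 missionary and 2 cannibals → Station Beta.  (Station Alpha: 2M 0C; Station Beta: 3M 3C)
6. 1 cannibal ← Station Alpha.  (Station Alpha: 2M 1C; Station Beta: 3M 2C)
7. 2 missionaries and 1 cannibal → Station Beta.  (Station Alpha: 0M 0C; Station Beta: 5M 3C)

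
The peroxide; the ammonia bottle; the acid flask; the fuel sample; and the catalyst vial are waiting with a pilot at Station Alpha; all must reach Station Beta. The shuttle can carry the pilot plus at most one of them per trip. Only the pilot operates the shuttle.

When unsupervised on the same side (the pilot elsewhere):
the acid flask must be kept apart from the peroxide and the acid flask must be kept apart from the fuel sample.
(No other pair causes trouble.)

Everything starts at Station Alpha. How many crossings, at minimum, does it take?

Counting alone: the pilot can take at most 1 across per trip to Station Beta, so moving all 5 needs at least 5 loaded trips out, with a return between consecutive ones — at least 9 crossings.
The safety rule pushes this higher. Following every safe sequence of crossings, the most of the 5 that can be at Station Beta as the shuttle arrives there on crossing 9 is 4 — never all 5.
So no plan with fewer than 11 crossings exists, and this one achieves 11:
1. Pilot goes to Station Beta with the acid flask.
2. Pilot goes back to Station Alpha alone.
3. Pilot goes to Station Beta with the peroxide.
4. Pilot goes back to Station Alpha with the acid flask.
5. Pilot goes to Station Beta with the fuel sample.
6. Pilot goes back to Station Alpha alone.
7. Pilot goes to Station Beta with the ammonia bottle.
8. Pilot goes back to Station Alpha alone.
9. Pilot goes to Station Beta with the catalyst vial.
10. Pilot goes back to Station Alpha alone.
11. Pilot goes to Station Beta with the acid flask.

11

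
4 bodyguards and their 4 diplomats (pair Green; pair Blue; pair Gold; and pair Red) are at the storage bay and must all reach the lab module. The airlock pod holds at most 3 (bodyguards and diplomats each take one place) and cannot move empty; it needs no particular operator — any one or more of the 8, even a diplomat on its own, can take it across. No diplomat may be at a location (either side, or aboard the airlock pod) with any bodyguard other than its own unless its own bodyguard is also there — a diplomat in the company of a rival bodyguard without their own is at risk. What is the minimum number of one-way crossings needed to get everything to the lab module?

9

Counting alone: each trip to the lab module takes at most 3 across and each return brings at least 1 back, so after t trips out (and t−1 returns) at most 3t − (t−1) of the 8 are across; that first reaches 8 at t = 4, so at least 7 crossings are needed.
The safety rule pushes this higher. Following every safe sequence of crossings, the most of the 8 that can be at the lab module as the airlock pod arrives there on crossing 7 is 7 — never all 8.
So no plan with fewer than 9 crossings exists, and this one achieves 9:
1. bodyguard Green and diplomat Green cross → the lab module.
2. bodyguard Green crosses ← the storage bay.
3. bodyguard Blue, bodyguard Green, and diplomat Blue cross → the lab module.
4. bodyguard Green and diplomat Green cross ← the storage bay.
5. bodyguard Gold, bodyguard Green, and bodyguard Red cross → the lab module.
6. diplomat Blue crosses ← the storage bay.
7. diplomat Blue and diplomat Green cross → the lab module.
8. diplomat Green crosses ← the storage bay.
9. diplomat Gold, diplomat Green, and diplomat Red cross → the lab module.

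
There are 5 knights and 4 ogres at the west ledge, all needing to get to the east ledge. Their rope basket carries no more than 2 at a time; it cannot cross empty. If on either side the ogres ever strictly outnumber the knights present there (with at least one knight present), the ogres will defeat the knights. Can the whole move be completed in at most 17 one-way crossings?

Yes

Yes — this plan uses 15 crossings (≤ 17):
1. 2 ogres → the east ledge.  (the west ledge: 5K 2O; the east ledge: 0K 2O)
2. 1 ogre ← the west ledge.  (the west ledge: 5K 3O; the east ledge: 0K 1O)
3. 2 ogres → the east ledge.  (the west ledge: 5K 1O; the east ledge: 0K 3O)
4. 1 ogre ← the west ledge.  (the west ledge: 5K 2O; the east ledge: 0K 2O)
5. 2 knights → the east ledge.  (the west ledge: 3K 2O; the east ledge: 2K 2O)
6. 1 ogre ← the west ledge.  (the west ledge: 3K 3O; the east ledge: 2K 1O)
7. 1 knight and 1 ogre → the east ledge.  (the west ledge: 2K 2O; the east ledge: 3K 2O)
8. 1 knight ← the west ledge.  (the west ledge: 3K 2O; the east ledge: 2K 2O)
9. 1 knight and 1 ogre → the east ledge.  (the west ledge: 2K 1O; the east ledge: 3K 3O)
10. 1 ogre ← the west ledge.  (the west ledge: 2K 2O; the east ledge: 3K 2O)
11. 1 knight and 1 ogre → the east ledge.  (the west ledge: 1K 1O; the east ledge: 4K 3O)
12. 1 knight ← the west ledge.  (the west ledge: 2K 1O; the east ledge: 3K 3O)
13. 1 knight and 1 ogre → the east ledge.  (the west ledge: 1K 0O; the east ledge: 4K 4O)
14. 1 ogre ← the west ledge.  (the west ledge: 1K 1O; the east ledge: 4K 3O)
15. 1 knight and 1 ogre → the east ledge.  (the west ledge: 0K 0O; the east ledge: 5K 4O)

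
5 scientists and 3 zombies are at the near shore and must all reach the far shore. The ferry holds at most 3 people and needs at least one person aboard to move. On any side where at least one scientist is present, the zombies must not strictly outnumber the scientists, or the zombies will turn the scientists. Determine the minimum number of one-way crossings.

7

Counting alone: each trip to the far shore takes at most 3 across and each return brings at least 1 back, so after t trips out (and t−1 returns) at most 3t − (t−1) of the 8 are across; that first reaches 8 at t = 4, so at least 7 crossings are needed.
The plan below uses exactly 7 crossings, so it is optimal:
1. 2 zombies → the far shore.  (the near shore: 5S 1Z; the far shore: 0S 2Z)
2. 1 zombie ← the near shore.  (the near shore: 5S 2Z; the far shore: 0S 1Z)
3. 2 scientists and 1 zombie → the far shore.  (the near shore: 3S 1Z; the far shore: 2S 2Z)
4. 1 zombie ← the near shore.  (the near shore: 3S 2Z; the far shore: 2S 1Z)
5. 1 scientist and 2 zombies → the far shore.  (the near shore: 2S 0Z; the far shore: 3S 3Z)
6. 1 zombie ← the near shore.  (the near shore: 2S 1Z; the far shore: 3S 2Z)
7. 2 scientists and 1 zombie → the far shore.  (the near shore: 0S 0Z; the far shore: 5S 3Z)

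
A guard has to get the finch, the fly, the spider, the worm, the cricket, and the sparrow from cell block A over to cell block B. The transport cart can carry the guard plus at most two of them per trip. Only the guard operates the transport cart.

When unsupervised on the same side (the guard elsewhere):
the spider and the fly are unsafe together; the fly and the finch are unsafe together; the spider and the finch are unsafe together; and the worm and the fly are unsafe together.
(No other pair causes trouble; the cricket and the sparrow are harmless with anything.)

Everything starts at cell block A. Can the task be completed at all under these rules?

Yes

1. Guard goes to cell block B with the finch and the fly.
2. Guard goes back to cell block A with the finch.
3. Guard goes to cell block B with the finch and the worm.
4. Guard goes back to cell block A with the fly.
5. Guard goes to cell block B with the cricket and the fly.
6. Guard goes back to cell block A with the fly.
7. Guard goes to cell block B with the fly and the sparrow.
8. Guard goes back to cell block A with the fly.
9. Guard goes to cell block B with the fly and the spider.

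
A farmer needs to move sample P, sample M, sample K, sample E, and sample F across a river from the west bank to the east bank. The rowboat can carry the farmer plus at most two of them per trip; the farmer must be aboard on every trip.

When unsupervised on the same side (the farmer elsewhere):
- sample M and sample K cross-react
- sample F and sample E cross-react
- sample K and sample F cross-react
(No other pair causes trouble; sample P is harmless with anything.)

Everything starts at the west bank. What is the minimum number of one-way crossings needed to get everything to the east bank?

Counting alone: the farmer can take at most 2 across per trip to the east bank, so moving all 5 needs at least 3 loaded trips out, with a return between consecutive ones — at least 5 crossings.
The plan below uses exactly 5 crossings, so it is optimal:
1. Farmer goes to the east bank with sample F and sample M.  [the west bank: sample E, sample K, sample P | the east bank: sample F, sample M]
2. Farmer goes back to the west bank alone.  [the west bank: sample E, sample K, sample P | the east bank: sample F, sample M]
3. Farmer goes to the east bank with sample P.  [the west bank: sample E, sample K | the east bank: sample F, sample M, sample P]
4. Farmer goes back to the west bank alone.  [the west bank: sample E, sample K | the east bank: sample F, sample M, sample P]
5. Farmer goes to the east bank with sample E and sample K.  [the west bank: — | the east bank: sample E, sample F, sample K, sample M, sample P]

5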